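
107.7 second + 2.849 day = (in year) 0.007809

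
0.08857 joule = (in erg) 8.857e+05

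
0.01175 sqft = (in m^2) 0.001092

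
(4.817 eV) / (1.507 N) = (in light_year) 5.413e-35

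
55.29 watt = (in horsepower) 0.07415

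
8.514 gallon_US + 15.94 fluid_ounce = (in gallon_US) 8.639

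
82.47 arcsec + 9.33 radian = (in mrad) 9330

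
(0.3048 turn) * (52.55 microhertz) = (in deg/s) 0.005766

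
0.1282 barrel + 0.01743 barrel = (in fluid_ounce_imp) 814.9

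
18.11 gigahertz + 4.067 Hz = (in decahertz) 1.811e+09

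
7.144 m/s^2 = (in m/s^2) 7.144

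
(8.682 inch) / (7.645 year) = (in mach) 2.686e-12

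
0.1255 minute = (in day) 8.715e-05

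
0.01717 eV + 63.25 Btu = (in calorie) 1.595e+04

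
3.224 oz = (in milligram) 9.14e+04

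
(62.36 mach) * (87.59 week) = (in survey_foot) 3.69e+12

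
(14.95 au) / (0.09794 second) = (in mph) 5.108e+13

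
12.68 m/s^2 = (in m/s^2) 12.68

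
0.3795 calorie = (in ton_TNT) 3.795e-10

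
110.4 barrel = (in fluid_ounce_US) 5.935e+05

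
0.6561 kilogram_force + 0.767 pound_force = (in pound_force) 2.213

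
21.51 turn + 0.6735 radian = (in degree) 7782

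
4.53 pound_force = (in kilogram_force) 2.055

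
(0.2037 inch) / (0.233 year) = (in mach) 2.068e-12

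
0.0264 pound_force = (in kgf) 0.01197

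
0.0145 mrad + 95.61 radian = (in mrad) 9.561e+04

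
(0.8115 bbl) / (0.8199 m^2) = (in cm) 15.74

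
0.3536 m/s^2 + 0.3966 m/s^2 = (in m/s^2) 0.7502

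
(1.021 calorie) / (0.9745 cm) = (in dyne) 4.384e+07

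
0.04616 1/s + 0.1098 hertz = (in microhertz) 1.56e+05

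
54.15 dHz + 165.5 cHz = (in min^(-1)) 424.2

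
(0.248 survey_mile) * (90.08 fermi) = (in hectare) 3.595e-15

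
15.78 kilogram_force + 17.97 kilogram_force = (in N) 331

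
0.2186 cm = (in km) 2.186e-06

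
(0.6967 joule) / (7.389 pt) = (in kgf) 27.25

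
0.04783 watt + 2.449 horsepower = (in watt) 1826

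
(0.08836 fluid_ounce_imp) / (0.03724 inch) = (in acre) 6.559e-07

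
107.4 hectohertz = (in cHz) 1.074e+06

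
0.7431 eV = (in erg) 1.191e-12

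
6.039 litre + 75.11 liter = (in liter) 81.15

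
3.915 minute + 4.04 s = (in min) 3.982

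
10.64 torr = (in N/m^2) 1419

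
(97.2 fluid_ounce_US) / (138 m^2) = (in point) 0.05905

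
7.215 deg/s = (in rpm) 1.202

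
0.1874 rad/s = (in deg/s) 10.74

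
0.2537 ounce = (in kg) 0.007192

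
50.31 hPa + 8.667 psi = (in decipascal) 6.479e+05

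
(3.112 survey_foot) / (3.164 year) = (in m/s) 9.506e-09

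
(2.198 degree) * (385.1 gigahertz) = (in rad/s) 1.477e+10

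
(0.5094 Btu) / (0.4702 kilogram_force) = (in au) 7.791e-10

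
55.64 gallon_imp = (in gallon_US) 66.82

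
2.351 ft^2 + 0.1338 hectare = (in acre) 0.3307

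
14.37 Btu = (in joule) 1.516e+04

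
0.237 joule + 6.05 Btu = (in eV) 3.984e+22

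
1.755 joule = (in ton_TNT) 4.195e-10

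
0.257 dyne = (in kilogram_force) 2.621e-07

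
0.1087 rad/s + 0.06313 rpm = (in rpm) 1.101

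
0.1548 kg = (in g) 154.8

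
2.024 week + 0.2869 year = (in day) 118.9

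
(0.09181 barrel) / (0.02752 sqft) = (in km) 0.005709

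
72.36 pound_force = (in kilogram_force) 32.82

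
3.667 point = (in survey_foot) 0.004244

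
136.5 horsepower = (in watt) 1.018e+05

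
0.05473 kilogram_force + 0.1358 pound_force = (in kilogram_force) 0.1163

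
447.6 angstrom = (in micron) 0.04476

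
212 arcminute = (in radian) 0.06167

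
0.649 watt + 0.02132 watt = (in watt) 0.6703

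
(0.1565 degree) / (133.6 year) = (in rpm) 6.191e-12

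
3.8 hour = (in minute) 228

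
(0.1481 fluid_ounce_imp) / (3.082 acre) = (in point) 9.564e-07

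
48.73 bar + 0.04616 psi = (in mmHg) 3.655e+04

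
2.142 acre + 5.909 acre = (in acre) 8.051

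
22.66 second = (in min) 0.3777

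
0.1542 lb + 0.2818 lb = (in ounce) 6.976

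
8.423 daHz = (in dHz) 842.3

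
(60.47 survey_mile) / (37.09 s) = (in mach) 7.706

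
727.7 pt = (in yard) 0.2807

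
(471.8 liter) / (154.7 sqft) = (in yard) 0.0359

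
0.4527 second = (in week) 7.485e-07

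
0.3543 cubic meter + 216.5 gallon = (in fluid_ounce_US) 3.969e+04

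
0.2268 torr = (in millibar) 0.3024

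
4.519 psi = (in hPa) 311.6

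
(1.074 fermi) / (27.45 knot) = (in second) 7.605e-17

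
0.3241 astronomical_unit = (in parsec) 1.571e-06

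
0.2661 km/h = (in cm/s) 7.392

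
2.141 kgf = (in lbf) 4.72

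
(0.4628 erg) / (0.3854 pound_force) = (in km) 2.7e-11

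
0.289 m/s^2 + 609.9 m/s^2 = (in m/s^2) 610.2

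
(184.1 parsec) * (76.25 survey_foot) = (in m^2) 1.32e+20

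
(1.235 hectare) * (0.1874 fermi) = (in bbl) 1.456e-11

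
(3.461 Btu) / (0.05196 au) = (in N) 4.698e-07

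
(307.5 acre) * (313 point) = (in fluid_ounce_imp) 4.836e+09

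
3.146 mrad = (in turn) 0.0005007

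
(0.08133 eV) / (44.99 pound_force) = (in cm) 6.511e-21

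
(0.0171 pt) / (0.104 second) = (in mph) 0.0001298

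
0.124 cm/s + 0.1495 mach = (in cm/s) 5091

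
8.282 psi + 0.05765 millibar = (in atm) 0.5636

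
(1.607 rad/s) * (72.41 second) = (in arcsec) 2.4e+07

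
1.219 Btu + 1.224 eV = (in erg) 1.286e+10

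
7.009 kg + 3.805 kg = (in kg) 10.81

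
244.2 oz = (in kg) 6.923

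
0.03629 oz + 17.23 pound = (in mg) 7.816e+06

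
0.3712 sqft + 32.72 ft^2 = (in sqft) 33.09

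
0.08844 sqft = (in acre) 2.03e-06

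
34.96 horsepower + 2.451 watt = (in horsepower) 34.96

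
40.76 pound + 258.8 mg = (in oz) 652.2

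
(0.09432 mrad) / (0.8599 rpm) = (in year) 3.321e-11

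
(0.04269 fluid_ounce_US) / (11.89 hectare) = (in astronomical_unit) 7.098e-23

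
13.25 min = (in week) 0.001314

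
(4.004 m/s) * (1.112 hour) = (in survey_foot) 5.259e+04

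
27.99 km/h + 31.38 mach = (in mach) 31.4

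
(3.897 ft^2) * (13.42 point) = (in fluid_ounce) 57.96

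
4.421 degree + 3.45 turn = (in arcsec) 4.487e+06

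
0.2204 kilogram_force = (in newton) 2.161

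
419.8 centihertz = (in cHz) 419.8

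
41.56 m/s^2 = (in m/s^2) 41.56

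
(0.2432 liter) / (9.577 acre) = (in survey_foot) 2.059e-08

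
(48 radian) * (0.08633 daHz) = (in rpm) 395.7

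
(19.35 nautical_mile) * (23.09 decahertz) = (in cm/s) 8.275e+08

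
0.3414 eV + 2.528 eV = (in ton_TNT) 1.099e-28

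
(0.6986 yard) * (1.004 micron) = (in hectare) 6.414e-11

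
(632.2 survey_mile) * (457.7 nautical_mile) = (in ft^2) 9.283e+12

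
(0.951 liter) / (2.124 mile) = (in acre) 6.875e-11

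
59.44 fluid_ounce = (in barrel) 0.01106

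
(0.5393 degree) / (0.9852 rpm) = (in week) 1.508e-07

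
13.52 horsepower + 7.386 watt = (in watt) 1.009e+04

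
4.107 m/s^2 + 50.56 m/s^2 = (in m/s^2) 54.67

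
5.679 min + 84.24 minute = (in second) 5395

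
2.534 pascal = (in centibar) 0.002534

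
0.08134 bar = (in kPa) 8.134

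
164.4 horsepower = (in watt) 1.226e+05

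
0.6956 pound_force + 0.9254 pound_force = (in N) 7.211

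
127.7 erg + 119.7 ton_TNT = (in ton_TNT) 119.7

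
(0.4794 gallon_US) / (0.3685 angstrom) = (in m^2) 4.925e+07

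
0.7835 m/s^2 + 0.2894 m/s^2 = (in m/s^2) 1.073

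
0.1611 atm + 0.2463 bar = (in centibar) 40.95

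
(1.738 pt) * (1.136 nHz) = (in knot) 1.354e-12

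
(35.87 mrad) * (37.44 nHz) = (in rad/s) 1.343e-09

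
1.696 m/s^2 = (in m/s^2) 1.696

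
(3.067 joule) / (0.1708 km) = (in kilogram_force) 0.001831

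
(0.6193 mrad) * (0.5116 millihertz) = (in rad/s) 3.168e-07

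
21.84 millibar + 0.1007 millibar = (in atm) 0.02165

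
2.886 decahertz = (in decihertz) 288.6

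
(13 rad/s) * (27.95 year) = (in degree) 6.565e+11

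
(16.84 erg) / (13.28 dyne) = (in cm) 1.268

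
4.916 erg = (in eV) 3.068e+12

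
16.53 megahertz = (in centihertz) 1.653e+09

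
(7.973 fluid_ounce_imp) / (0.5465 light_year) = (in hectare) 4.382e-24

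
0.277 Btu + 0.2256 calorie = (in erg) 2.932e+09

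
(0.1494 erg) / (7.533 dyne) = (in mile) 1.232e-07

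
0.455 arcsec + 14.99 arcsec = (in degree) 0.00429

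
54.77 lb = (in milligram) 2.484e+07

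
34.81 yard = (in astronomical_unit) 2.128e-10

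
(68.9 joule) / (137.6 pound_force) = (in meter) 0.1126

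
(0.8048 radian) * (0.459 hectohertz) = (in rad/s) 36.94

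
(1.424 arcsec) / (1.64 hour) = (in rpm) 1.117e-08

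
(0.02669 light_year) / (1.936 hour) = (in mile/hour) 8.104e+10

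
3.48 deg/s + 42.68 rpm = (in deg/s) 259.6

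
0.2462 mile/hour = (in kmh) 0.3962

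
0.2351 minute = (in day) 0.0001633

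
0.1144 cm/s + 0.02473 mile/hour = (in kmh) 0.04392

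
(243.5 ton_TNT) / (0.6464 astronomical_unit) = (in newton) 10.54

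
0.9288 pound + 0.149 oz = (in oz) 15.01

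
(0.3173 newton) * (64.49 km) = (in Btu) 19.39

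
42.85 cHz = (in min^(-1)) 25.71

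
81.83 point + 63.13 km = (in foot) 2.071e+05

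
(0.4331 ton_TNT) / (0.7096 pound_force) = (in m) 5.741e+08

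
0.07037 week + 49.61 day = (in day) 50.1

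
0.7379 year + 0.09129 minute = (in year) 0.7379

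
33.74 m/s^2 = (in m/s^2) 33.74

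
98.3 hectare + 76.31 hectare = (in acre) 431.5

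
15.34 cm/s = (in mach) 0.0004505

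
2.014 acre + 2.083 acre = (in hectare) 1.658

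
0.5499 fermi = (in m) 5.499e-16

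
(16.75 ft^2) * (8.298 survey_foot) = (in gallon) 1040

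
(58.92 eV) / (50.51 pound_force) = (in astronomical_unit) 2.809e-31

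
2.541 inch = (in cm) 6.454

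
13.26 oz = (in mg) 3.759e+05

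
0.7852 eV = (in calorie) 3.007e-20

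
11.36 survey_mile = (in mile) 11.36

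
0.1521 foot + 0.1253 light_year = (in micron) 1.185e+21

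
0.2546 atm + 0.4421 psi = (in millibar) 288.5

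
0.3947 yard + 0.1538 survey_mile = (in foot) 813.2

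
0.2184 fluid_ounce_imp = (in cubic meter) 6.205e-06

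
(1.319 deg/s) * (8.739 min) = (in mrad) 1.207e+04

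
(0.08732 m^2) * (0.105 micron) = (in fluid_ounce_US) 0.00031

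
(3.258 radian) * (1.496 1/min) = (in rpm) 0.7757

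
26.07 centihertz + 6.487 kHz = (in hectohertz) 64.87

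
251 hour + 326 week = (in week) 327.5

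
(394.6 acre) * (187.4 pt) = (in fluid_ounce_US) 3.57e+09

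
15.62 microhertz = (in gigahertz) 1.562e-14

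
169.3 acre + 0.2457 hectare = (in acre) 169.9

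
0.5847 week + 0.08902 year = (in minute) 5.268e+04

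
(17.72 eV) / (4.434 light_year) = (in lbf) 1.521e-35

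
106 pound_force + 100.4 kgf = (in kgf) 148.5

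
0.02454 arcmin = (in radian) 7.138e-06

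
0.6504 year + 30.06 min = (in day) 237.4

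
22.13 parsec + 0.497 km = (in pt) 1.936e+21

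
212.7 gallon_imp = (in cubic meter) 0.967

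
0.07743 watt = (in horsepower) 0.0001038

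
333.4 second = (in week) 0.0005513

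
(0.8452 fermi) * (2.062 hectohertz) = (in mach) 5.118e-16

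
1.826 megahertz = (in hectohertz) 1.826e+04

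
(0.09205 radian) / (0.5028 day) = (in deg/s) 0.0001214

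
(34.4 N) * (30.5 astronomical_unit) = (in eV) 9.797e+32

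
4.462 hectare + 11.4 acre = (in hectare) 9.075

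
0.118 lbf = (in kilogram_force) 0.05352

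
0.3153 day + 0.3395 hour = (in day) 0.3294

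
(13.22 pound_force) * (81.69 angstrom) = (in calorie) 1.148e-07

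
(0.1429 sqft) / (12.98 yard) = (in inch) 0.04404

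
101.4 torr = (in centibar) 13.52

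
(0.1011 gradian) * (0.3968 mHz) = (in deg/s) 3.61e-05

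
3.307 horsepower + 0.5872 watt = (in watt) 2467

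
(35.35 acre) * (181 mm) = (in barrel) 1.629e+05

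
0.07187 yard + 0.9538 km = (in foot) 3129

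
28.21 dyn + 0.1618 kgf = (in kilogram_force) 0.1618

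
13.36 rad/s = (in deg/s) 765.5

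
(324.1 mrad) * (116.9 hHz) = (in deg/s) 2.171e+05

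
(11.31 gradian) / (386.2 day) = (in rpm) 5.084e-08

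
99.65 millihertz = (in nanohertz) 9.965e+07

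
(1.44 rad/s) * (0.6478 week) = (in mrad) 5.642e+08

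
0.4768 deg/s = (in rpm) 0.07947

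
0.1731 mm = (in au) 1.157e-15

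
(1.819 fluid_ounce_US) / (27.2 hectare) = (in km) 1.978e-13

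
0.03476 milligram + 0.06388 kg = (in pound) 0.1408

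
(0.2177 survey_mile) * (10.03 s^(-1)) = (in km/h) 1.265e+04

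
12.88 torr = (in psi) 0.2491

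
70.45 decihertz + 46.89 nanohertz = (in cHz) 704.5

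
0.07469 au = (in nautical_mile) 6.033e+06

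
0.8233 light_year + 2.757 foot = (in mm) 7.789e+18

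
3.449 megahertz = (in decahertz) 3.449e+05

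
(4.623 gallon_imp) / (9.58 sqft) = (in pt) 66.94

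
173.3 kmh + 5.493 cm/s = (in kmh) 173.5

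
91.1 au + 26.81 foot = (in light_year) 0.001441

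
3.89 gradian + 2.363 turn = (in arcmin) 5.125e+04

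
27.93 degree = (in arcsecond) 1.005e+05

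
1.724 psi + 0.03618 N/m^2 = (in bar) 0.1189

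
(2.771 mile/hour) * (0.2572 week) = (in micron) 1.927e+11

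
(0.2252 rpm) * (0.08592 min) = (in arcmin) 417.9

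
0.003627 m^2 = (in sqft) 0.03904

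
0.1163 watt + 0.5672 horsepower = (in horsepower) 0.5674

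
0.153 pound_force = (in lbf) 0.153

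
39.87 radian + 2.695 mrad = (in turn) 6.346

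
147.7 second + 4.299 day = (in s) 3.716e+05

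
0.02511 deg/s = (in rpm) 0.004185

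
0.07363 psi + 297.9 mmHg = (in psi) 5.834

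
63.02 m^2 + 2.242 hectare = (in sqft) 2.42e+05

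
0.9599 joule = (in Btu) 0.0009098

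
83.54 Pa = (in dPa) 835.4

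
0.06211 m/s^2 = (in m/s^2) 0.06211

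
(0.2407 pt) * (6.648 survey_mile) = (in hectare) 9.085e-05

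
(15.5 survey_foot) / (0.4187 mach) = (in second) 0.03314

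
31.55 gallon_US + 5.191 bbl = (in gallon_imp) 207.8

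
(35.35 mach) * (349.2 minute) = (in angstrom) 2.522e+18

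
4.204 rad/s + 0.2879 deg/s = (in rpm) 40.19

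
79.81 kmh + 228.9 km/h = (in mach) 0.2518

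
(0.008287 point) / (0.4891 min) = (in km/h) 3.586e-07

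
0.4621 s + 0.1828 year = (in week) 9.532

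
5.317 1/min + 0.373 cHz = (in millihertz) 92.35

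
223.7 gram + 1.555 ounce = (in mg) 2.678e+05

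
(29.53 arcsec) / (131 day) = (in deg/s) 7.247e-10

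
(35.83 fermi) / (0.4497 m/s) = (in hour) 2.213e-17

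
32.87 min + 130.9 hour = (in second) 4.732e+05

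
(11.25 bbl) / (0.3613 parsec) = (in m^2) 1.604e-16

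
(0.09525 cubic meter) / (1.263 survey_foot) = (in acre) 6.114e-05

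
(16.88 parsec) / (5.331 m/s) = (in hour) 2.714e+13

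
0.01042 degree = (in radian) 0.0001819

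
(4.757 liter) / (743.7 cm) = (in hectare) 6.396e-08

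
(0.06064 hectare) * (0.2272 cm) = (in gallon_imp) 303.1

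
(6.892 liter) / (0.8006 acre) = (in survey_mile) 1.322e-09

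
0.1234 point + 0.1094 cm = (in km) 1.138e-06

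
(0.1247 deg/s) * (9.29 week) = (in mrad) 1.223e+07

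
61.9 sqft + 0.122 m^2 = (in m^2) 5.873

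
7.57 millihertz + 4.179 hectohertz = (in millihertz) 4.179e+05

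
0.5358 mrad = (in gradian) 0.03411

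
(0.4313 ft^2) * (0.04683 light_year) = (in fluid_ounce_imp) 6.248e+17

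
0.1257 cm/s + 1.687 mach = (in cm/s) 5.744e+04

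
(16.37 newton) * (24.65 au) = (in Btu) 5.722e+10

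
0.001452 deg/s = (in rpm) 0.000242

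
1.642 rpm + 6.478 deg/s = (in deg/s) 16.33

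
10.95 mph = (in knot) 9.515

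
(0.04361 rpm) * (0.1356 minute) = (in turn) 0.005914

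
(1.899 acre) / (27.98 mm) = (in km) 274.7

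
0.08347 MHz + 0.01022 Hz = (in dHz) 8.347e+05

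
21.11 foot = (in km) 0.006434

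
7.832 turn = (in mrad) 4.921e+04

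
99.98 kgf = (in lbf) 220.4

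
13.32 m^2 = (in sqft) 143.4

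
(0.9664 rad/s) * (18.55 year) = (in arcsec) 1.166e+14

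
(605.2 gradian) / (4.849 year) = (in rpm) 5.937e-07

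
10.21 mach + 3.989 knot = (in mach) 10.22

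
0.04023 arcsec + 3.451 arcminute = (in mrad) 1.004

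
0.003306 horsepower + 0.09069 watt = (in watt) 2.556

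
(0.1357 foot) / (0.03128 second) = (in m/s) 1.322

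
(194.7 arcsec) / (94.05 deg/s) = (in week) 9.508e-10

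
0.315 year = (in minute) 1.656e+05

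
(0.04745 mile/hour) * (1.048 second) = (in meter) 0.02223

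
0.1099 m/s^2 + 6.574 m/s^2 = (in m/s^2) 6.684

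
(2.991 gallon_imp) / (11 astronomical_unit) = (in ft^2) 8.894e-14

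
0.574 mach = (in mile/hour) 437.2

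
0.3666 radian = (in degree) 21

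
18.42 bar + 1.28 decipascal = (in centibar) 1842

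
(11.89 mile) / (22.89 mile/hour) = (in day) 0.02164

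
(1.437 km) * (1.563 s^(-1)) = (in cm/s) 2.246e+05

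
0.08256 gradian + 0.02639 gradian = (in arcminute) 5.883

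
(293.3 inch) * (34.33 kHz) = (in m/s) 2.558e+05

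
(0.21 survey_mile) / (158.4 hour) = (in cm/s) 0.05927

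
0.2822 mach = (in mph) 214.9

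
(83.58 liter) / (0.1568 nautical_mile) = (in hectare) 2.878e-08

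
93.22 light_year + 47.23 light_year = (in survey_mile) 8.257e+14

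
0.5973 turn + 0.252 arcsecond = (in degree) 215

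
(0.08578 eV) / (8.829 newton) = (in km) 1.557e-24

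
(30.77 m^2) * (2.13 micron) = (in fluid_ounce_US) 2.216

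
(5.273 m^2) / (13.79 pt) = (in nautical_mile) 0.5853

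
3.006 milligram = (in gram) 0.003006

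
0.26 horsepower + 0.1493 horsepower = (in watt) 305.2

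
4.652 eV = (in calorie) 1.781e-19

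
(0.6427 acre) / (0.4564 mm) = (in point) 1.615e+10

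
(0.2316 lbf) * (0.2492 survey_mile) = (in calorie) 98.75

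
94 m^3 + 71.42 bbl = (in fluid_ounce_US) 3.562e+06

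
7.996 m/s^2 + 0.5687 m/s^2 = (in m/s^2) 8.565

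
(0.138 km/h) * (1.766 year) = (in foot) 7.004e+06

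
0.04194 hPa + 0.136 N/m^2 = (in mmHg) 0.03248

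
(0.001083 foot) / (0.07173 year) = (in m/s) 1.459e-10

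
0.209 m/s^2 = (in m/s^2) 0.209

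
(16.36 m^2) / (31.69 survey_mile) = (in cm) 0.03208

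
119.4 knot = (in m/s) 61.42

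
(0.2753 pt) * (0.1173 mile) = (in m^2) 0.01833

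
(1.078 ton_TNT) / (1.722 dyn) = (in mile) 1.628e+11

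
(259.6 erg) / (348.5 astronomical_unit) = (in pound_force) 1.119e-19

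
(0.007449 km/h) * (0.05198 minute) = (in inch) 0.2541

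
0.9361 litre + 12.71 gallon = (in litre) 49.05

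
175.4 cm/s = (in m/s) 1.754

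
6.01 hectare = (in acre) 14.85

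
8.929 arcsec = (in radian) 4.329e-05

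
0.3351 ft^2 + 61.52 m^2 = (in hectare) 0.006155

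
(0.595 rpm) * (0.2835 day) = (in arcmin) 5.247e+06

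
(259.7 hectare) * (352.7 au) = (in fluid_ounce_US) 4.633e+24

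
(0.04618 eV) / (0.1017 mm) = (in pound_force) 1.636e-17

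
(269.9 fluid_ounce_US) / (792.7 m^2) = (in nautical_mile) 5.437e-09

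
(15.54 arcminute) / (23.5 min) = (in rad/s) 3.206e-06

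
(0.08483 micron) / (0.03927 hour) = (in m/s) 6e-10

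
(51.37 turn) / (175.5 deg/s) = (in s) 105.4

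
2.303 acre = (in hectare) 0.932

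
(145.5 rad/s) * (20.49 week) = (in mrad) 1.803e+12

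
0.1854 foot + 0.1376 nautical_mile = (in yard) 278.8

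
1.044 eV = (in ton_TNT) 3.998e-29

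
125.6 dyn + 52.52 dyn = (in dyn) 178.1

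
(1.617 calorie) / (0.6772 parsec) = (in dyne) 3.238e-11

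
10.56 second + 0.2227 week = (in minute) 2245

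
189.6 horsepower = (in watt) 1.414e+05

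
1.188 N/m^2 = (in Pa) 1.188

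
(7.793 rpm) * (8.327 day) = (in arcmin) 2.018e+09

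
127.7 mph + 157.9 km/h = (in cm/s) 1.009e+04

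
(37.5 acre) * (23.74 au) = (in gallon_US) 1.424e+20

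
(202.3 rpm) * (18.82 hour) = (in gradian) 9.137e+07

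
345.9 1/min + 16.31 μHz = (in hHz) 0.05765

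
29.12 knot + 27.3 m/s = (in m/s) 42.28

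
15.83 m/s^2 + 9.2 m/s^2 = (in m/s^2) 25.03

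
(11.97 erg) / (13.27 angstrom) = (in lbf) 202.8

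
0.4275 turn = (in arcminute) 9234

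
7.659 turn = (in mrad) 4.812e+04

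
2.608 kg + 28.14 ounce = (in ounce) 120.1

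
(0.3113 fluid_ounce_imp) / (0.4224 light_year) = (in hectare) 2.213e-25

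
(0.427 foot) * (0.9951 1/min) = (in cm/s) 0.2159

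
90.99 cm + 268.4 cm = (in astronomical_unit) 2.402e-11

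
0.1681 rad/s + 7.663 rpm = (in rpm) 9.268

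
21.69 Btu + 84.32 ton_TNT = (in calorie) 8.432e+10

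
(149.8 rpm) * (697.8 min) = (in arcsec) 1.355e+11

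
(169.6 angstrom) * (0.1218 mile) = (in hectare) 3.324e-10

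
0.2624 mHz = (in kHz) 2.624e-07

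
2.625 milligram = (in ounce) 9.259e-05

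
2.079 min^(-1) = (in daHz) 0.003465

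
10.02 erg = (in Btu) 9.497e-10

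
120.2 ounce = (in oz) 120.2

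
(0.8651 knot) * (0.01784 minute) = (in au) 3.184e-12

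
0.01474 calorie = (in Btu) 5.845e-05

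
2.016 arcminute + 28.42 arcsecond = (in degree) 0.04149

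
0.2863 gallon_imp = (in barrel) 0.008186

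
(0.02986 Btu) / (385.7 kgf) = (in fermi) 8.329e+12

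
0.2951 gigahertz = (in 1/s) 2.951e+08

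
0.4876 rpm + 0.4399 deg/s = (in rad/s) 0.05874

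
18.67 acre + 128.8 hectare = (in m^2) 1.364e+06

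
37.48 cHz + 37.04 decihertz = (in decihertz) 40.79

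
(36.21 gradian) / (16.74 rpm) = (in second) 0.3245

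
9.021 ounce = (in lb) 0.5638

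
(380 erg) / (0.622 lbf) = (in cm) 0.001373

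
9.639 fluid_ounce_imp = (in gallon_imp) 0.06024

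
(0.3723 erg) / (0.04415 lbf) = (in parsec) 6.144e-24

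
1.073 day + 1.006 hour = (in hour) 26.76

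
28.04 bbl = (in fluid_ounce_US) 1.507e+05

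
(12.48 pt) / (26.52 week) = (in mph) 6.14e-10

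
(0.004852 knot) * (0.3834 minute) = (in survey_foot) 0.1884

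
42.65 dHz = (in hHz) 0.04265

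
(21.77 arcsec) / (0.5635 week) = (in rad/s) 3.097e-10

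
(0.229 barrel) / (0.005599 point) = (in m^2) 1.843e+04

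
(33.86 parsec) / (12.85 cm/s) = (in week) 1.344e+13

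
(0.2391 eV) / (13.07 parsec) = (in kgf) 9.686e-39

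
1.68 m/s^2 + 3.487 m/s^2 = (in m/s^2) 5.167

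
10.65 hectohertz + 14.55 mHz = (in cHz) 1.065e+05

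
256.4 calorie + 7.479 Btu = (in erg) 8.964e+10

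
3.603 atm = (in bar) 3.651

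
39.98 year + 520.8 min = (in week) 2085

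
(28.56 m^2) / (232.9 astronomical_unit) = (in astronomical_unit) 5.479e-24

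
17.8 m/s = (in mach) 0.05228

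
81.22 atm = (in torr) 6.173e+04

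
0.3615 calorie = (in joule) 1.513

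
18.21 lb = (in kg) 8.26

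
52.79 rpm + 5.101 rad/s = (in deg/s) 609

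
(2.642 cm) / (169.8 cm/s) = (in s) 0.01556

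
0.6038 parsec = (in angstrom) 1.863e+26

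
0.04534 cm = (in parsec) 1.469e-20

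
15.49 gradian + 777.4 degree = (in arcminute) 4.748e+04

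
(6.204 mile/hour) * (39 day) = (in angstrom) 9.345e+16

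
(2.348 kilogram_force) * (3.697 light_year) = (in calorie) 1.925e+17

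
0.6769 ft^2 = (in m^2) 0.06289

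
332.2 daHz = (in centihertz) 3.322e+05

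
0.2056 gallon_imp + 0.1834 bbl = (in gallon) 7.95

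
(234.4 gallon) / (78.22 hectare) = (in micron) 1.134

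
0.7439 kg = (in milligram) 7.439e+05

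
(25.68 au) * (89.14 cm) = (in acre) 8.462e+08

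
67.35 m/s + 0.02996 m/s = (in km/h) 242.6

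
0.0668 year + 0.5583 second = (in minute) 3.511e+04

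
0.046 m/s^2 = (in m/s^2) 0.046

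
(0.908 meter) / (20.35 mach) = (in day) 1.517e-09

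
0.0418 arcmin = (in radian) 1.216e-05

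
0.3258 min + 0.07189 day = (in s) 6231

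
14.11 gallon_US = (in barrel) 0.336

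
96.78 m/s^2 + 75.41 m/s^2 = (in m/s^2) 172.2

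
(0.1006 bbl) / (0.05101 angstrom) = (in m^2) 3.135e+09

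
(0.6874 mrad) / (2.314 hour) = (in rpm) 7.88e-07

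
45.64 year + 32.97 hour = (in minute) 2.399e+07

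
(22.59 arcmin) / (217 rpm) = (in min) 4.82e-06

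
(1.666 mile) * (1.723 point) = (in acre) 0.0004027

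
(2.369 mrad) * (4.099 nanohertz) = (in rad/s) 9.711e-12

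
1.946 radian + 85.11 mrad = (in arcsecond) 4.189e+05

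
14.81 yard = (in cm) 1354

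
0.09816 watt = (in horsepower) 0.0001316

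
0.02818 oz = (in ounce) 0.02818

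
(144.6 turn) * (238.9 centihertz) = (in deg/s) 1.244e+05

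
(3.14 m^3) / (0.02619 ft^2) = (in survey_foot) 4234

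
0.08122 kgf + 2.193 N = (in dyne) 2.989e+05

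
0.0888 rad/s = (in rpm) 0.848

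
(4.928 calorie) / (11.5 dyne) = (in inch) 7.059e+06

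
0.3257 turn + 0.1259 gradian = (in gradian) 130.4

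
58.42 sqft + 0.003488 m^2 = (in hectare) 0.0005431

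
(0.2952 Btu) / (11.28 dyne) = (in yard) 3.02e+06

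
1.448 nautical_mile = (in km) 2.682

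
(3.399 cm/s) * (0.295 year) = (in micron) 3.162e+11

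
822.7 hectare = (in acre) 2033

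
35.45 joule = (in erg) 3.545e+08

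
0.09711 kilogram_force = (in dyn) 9.523e+04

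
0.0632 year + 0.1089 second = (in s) 1.993e+06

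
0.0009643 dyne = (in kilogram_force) 9.833e-10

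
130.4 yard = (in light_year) 1.26e-14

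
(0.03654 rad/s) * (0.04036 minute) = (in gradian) 5.633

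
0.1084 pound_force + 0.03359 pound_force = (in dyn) 6.316e+04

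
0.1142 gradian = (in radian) 0.001794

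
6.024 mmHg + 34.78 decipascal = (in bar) 0.008066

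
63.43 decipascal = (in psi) 0.00092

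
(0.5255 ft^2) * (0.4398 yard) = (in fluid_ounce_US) 663.9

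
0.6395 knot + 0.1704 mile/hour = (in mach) 0.00119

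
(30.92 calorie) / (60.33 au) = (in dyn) 1.433e-06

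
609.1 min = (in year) 0.001159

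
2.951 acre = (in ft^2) 1.285e+05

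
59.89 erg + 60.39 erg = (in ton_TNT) 2.875e-15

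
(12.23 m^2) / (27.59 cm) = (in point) 1.257e+05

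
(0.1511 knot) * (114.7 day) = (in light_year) 8.142e-11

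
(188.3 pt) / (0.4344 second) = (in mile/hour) 0.3421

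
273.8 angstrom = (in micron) 0.02738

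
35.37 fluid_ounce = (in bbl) 0.006579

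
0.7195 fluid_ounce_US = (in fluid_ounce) 0.7195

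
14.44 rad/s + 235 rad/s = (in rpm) 2382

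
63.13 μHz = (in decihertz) 0.0006313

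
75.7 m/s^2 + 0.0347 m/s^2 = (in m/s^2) 75.73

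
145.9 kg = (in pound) 321.7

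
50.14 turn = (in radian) 315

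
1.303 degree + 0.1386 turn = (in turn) 0.1422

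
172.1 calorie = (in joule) 720.1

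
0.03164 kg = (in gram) 31.64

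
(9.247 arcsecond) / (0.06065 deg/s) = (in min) 0.0007059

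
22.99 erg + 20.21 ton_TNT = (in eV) 5.278e+29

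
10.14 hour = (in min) 608.4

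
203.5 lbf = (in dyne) 9.052e+07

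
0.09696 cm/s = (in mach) 2.848e-06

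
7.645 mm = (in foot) 0.02508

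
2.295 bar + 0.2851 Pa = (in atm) 2.265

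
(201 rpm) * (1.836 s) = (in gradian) 2460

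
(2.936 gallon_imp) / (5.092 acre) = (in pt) 0.001836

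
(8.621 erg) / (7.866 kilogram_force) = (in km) 1.118e-11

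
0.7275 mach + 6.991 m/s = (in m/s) 254.7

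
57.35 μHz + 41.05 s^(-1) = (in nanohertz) 4.105e+10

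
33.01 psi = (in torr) 1707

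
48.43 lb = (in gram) 2.197e+04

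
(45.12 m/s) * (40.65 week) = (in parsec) 3.595e-08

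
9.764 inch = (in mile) 0.0001541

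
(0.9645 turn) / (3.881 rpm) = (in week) 2.465e-05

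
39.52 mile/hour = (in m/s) 17.67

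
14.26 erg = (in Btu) 1.352e-09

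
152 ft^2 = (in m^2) 14.12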